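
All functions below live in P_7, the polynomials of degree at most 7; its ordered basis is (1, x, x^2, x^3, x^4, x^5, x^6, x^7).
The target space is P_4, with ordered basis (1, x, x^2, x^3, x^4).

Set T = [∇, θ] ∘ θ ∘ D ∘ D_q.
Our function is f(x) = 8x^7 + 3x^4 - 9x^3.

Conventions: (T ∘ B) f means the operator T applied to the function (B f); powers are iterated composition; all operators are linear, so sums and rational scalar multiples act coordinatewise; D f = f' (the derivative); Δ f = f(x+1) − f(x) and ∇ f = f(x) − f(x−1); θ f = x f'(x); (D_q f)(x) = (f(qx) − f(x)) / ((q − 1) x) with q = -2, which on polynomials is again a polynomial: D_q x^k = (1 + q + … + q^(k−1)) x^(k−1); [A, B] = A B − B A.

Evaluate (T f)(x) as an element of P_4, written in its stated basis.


the result is g(x) = 51600x^4 - 206400x^3 + 309600x^2 - 206580x + 51726

D_q f = 344x^6 - 15x^3 - 27x^2
D D_q f = 2064x^5 - 45x^2 - 54x
θ D D_q f = 10320x^5 - 90x^2 - 54x
θ (θ ∘ D ∘ D_q) f = 51600x^5 - 180x^2 - 54x
∇ θ (θ ∘ D ∘ D_q) f = 258000x^4 - 516000x^3 + 516000x^2 - 258360x + 51726
∇ (θ ∘ D ∘ D_q) f = 51600x^4 - 103200x^3 + 103200x^2 - 51780x + 10356
θ ∇ (θ ∘ D ∘ D_q) f = 206400x^4 - 309600x^3 + 206400x^2 - 51780x
[∇, θ] (θ ∘ D ∘ D_q) f = 51600x^4 - 206400x^3 + 309600x^2 - 206580x + 51726


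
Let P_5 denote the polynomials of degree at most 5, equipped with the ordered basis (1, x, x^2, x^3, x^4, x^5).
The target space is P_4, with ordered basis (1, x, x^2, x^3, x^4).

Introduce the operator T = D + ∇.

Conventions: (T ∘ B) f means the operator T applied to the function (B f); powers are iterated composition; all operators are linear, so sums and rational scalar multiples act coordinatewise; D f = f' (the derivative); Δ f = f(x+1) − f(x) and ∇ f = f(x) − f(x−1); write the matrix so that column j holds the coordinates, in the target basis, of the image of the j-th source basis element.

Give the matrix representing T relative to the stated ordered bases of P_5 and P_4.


image of 1: 0
image of x: 2
image of x^2: 4x - 1
image of x^3: 6x^2 - 3x + 1
image of x^4: 8x^3 - 6x^2 + 4x - 1
image of x^5: 10x^4 - 10x^3 + 10x^2 - 5x + 1
each image's coordinates form column j of the matrix

the matrix is [[0, 2, -1, 1, -1, 1]; [0, 0, 4, -3, 4, -5]; [0, 0, 0, 6, -6, 10]; [0, 0, 0, 0, 8, -10]; [0, 0, 0, 0, 0, 10]] (rows listed top to bottom)


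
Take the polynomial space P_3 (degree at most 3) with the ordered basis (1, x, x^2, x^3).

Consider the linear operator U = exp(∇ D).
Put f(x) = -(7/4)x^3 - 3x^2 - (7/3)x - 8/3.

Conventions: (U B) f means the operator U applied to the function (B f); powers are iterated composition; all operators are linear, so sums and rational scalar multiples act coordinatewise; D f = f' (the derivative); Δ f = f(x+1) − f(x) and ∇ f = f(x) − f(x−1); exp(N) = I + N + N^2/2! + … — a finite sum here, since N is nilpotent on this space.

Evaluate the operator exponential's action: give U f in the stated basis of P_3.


order-1 term: -(21/2)x - 3/4
the series for exp(∇ D) f terminates at order 1
exp(∇ D) f = -(7/4)x^3 - 3x^2 - (77/6)x - 41/12

g(x) = -(7/4)x^3 - 3x^2 - (77/6)x - 41/12


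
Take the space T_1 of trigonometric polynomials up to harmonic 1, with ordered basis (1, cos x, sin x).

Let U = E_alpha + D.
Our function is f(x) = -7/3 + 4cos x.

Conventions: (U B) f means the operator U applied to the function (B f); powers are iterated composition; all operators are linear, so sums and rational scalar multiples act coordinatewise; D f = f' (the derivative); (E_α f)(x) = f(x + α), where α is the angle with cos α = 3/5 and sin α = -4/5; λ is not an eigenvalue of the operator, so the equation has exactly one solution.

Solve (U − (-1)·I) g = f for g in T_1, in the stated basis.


the image equals g(x) = -7/6 + (32/13)cos x + (4/13)sin x

write g with unknown coordinates in the stated basis and equate coefficients in (U − (-1)·I) g = f
solving from the highest basis element down gives g = -7/6 + (32/13)cos x + (4/13)sin x
check: U g = -7/6 + (20/13)cos x - (4/13)sin x
so U g − (-1)·g = -7/3 + 4cos x = f ✓


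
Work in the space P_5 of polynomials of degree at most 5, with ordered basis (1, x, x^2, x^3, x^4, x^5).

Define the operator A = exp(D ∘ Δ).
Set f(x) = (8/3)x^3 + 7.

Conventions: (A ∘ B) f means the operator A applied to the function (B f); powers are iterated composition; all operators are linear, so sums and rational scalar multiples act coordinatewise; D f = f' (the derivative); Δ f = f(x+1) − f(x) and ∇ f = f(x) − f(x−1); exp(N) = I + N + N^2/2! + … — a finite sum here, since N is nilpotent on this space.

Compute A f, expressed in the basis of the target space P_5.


the image equals g(x) = (8/3)x^3 + 16x + 15

order-1 term: 16x + 8
the series for exp(D ∘ Δ) f terminates at order 1
exp(D ∘ Δ) f = (8/3)x^3 + 16x + 15


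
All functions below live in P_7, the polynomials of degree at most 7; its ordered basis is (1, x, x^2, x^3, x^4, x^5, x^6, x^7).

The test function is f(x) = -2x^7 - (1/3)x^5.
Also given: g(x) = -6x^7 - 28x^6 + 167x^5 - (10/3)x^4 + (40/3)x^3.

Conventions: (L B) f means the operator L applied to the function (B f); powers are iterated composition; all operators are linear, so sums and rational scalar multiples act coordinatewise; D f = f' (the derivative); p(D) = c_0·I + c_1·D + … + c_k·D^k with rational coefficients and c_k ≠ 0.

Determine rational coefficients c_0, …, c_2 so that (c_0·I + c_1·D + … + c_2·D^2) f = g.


c_0 = 3, c_1 = 2, c_2 = -2

D^0 f = -2x^7 - (1/3)x^5
D^1 f = -14x^6 - (5/3)x^4
D^2 f = -84x^5 - (20/3)x^3
matching coefficients of g against c_0 f + c_1 Df + … from the top degree down determines the c_i
solution: c_0 = 3, c_1 = 2, c_2 = -2


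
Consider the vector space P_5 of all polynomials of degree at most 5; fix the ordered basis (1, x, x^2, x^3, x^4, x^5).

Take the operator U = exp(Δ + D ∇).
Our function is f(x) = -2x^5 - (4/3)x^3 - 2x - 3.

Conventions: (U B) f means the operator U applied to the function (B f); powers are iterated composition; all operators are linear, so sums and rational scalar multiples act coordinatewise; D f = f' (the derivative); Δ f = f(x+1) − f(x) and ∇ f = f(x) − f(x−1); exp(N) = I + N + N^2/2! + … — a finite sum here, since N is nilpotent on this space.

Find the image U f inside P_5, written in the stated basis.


the image equals g(x) = -2x^5 - 10x^4 - (244/3)x^3 - 164x^2 - 448x - 689/3

order-1 term: -10x^4 - 60x^3 + 36x^2 - 62x + 26/3
order-2 term: -20x^3 - 180x^2 - 194x + 58
order-3 term: -20x^2 - 180x - 694/3
order-4 term: -10x - 60
order-5 term: -2
the series for exp(Δ + D ∇) f terminates at order 5
exp(Δ + D ∇) f = -2x^5 - 10x^4 - (244/3)x^3 - 164x^2 - 448x - 689/3


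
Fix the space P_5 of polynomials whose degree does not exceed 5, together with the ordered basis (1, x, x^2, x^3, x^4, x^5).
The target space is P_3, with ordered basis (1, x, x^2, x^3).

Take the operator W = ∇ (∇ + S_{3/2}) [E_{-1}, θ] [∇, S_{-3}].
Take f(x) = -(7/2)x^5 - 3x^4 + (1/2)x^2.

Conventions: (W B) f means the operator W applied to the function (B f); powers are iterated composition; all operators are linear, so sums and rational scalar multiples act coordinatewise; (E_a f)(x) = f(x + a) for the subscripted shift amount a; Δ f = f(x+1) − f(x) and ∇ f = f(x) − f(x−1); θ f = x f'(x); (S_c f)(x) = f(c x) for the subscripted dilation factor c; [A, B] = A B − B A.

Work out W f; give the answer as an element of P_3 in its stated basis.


S_{-3} f = (1701/2)x^5 - 243x^4 + (9/2)x^2
∇ S_{-3} f = (8505/2)x^4 - 9477x^3 + 9963x^2 - (10431/2)x + 1089
∇ f = -(35/2)x^4 + 23x^3 - 17x^2 + (13/2)x - 1
S_{-3} ∇ f = -(2835/2)x^4 - 621x^3 - 153x^2 - (39/2)x - 1
[∇, S_{-3}] f = 5670x^4 - 8856x^3 + 10116x^2 - 5196x + 1090
θ [∇, S_{-3}] f = 22680x^4 - 26568x^3 + 20232x^2 - 5196x
E_{-1} θ [∇, S_{-3}] f = 22680x^4 - 117288x^3 + 236016x^2 - 216084x + 74676
E_{-1} [∇, S_{-3}] f = 5670x^4 - 31536x^3 + 70704x^2 - 74676x + 30928
θ E_{-1} [∇, S_{-3}] f = 22680x^4 - 94608x^3 + 141408x^2 - 74676x
[E_{-1}, θ] [∇, S_{-3}] f = -22680x^3 + 94608x^2 - 141408x + 74676
∇ [E_{-1}, θ] [∇, S_{-3}] f = -68040x^2 + 257256x - 258696
S_{3/2} [E_{-1}, θ] [∇, S_{-3}] f = -76545x^3 + 212868x^2 - 212112x + 74676
(∇ + S_{3/2}) [E_{-1}, θ] [∇, S_{-3}] f = -76545x^3 + 144828x^2 + 45144x - 184020
∇ (∇ + S_{3/2}) [E_{-1}, θ] [∇, S_{-3}] f = -229635x^2 + 519291x - 176229

the result is g(x) = -229635x^2 + 519291x - 176229


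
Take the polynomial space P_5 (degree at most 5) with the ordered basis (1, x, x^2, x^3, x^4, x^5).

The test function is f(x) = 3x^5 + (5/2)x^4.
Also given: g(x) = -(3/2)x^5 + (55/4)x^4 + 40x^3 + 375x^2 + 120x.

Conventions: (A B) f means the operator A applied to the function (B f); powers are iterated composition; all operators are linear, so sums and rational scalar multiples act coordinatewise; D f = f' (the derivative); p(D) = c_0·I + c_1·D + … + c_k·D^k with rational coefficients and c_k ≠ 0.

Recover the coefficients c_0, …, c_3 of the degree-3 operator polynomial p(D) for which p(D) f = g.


D^0 f = 3x^5 + (5/2)x^4
D^1 f = 15x^4 + 10x^3
D^2 f = 60x^3 + 30x^2
D^3 f = 180x^2 + 60x
matching coefficients of g against c_0 f + c_1 Df + … from the top degree down determines the c_i
solution: c_0 = -1/2, c_1 = 1, c_2 = 1/2, c_3 = 2

c_0 = -1/2, c_1 = 1, c_2 = 1/2, c_3 = 2


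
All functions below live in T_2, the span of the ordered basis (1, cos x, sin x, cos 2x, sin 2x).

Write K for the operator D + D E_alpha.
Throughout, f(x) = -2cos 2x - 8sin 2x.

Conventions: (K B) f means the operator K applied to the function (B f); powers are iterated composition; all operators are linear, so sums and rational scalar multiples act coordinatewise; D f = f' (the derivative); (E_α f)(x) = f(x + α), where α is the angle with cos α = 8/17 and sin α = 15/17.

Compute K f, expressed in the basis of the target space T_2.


the image equals g(x) = -(64/17)cos 2x + (256/17)sin 2x

D f = -16cos 2x + 4sin 2x
E_alpha f = -(94/17)cos 2x + (104/17)sin 2x
D E_alpha f = (208/17)cos 2x + (188/17)sin 2x
(D + D E_alpha) f = -(64/17)cos 2x + (256/17)sin 2x


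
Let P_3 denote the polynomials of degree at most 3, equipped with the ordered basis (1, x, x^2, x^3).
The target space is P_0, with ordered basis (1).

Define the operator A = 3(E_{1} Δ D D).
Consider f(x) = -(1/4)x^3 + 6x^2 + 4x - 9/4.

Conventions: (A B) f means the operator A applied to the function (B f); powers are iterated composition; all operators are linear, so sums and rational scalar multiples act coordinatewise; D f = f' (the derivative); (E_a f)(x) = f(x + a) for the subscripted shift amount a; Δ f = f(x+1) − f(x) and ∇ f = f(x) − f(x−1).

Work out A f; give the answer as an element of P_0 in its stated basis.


the result is g(x) = -9/2

D f = -(3/4)x^2 + 12x + 4
D D f = -(3/2)x + 12
Δ D D f = -3/2
E_{1} Δ D D f = -3/2
(3(E_{1} Δ D D)) f = -9/2


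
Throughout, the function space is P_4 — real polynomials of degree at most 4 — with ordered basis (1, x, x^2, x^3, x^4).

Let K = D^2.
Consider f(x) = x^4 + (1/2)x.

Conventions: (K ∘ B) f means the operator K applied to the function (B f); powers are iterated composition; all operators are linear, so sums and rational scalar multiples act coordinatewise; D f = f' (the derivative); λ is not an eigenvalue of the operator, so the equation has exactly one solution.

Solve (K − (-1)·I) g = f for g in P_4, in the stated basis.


write g with unknown coordinates in the stated basis and equate coefficients in (K − (-1)·I) g = f
solving from the highest basis element down gives g = x^4 - 12x^2 + (1/2)x + 24
check: K g = 12x^2 - 24
so K g − (-1)·g = x^4 + (1/2)x = f ✓

g(x) = x^4 - 12x^2 + (1/2)x + 24


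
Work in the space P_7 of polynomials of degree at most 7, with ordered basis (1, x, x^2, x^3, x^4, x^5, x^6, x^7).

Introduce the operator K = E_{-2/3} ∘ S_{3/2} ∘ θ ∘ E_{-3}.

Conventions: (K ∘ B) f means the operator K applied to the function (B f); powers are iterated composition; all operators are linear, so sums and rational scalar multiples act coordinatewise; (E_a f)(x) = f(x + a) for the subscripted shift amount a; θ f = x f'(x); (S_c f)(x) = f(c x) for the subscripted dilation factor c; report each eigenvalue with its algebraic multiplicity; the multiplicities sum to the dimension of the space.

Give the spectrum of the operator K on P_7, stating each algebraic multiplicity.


λ = 0 (multiplicity 1), λ = 3/2 (multiplicity 1), λ = 9/2 (multiplicity 1), λ = 81/8 (multiplicity 1), λ = 81/4 (multiplicity 1), λ = 1215/32 (multiplicity 1), λ = 2187/32 (multiplicity 1), λ = 15309/128 (multiplicity 1)

image of 1: 0
image of x: (3/2)x - 1
image of x^2: (9/2)x^2 - 15x + 8
image of x^3: (81/8)x^3 - (243/4)x^2 + 108x - 48
image of x^4: (81/4)x^4 - (351/2)x^3 + 540x^2 - 672x + 256
image of x^5: (1215/32)x^5 - (6885/16)x^4 + 1890x^3 - 3960x^2 + 3840x - 1280
image of x^6: (2187/32)x^6 - (15309/16)x^5 + (10935/2)x^4 - 16200x^3 + 25920x^2 - 20736x + 6144
image of x^7: (15309/128)x^7 - (127575/64)x^6 + (56133/4)x^5 - 53865x^4 + 120960x^3 - 157248x^2 + 107520x - 28672
the matrix is upper triangular; its diagonal is (0, 3/2, 9/2, 81/8, 81/4, 1215/32, 2187/32, 15309/128)
for a triangular matrix the eigenvalues are the diagonal entries, with algebraic multiplicity their repetition count


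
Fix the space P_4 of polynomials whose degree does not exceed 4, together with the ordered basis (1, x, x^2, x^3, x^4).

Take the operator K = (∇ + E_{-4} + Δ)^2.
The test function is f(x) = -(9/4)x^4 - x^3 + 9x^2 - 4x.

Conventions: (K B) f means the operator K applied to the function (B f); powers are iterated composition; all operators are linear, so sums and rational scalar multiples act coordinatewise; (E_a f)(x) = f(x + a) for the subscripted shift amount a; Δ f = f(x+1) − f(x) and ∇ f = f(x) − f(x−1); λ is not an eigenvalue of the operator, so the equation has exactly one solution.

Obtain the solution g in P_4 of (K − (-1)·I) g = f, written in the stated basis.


the result is g(x) = -(9/8)x^4 - (19/2)x^3 + (165/2)x^2 + 187x - 1067

write g with unknown coordinates in the stated basis and equate coefficients in (K − (-1)·I) g = f
solving from the highest basis element down gives g = -(9/8)x^4 - (19/2)x^3 + (165/2)x^2 + 187x - 1067
check: K g = -(9/8)x^4 + (17/2)x^3 - (147/2)x^2 - 191x + 1067
so K g − (-1)·g = -(9/4)x^4 - x^3 + 9x^2 - 4x = f ✓


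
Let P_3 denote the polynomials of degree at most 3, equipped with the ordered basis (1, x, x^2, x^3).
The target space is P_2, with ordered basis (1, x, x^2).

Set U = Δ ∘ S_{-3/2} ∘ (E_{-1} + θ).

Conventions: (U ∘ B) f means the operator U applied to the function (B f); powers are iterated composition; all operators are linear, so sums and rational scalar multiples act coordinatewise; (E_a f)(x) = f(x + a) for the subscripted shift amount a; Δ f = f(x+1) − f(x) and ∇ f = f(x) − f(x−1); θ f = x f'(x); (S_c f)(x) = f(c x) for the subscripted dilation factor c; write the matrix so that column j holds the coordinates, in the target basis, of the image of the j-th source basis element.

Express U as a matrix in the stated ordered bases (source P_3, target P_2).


image of 1: 0
image of x: -3
image of x^2: (27/2)x + 39/4
image of x^3: -(81/2)x^2 - 54x - 99/4
each image's coordinates form column j of the matrix

the matrix is [[0, -3, 39/4, -99/4]; [0, 0, 27/2, -54]; [0, 0, 0, -81/2]] (rows listed top to bottom)


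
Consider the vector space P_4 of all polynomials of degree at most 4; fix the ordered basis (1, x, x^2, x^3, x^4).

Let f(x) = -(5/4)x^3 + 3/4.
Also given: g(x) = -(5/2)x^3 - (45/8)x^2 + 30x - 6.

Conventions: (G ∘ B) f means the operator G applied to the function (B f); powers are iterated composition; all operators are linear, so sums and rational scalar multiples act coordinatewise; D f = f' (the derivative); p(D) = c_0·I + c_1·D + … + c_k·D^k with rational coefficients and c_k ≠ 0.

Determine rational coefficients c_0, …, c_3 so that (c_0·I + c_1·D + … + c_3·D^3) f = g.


D^0 f = -(5/4)x^3 + 3/4
D^1 f = -(15/4)x^2
D^2 f = -(15/2)x
D^3 f = -15/2
matching coefficients of g against c_0 f + c_1 Df + … from the top degree down determines the c_i
solution: c_0 = 2, c_1 = 3/2, c_2 = -4, c_3 = 1

c_0 = 2, c_1 = 3/2, c_2 = -4, c_3 = 1


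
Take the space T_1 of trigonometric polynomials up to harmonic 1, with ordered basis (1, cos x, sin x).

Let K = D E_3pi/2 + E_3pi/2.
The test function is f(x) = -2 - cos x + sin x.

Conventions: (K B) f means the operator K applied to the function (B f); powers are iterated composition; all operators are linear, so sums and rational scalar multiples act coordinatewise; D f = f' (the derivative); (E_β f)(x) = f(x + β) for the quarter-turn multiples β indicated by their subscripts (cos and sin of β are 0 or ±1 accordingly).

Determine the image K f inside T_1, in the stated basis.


E_3pi/2 f = -2 - cos x - sin x
D E_3pi/2 f = -cos x + sin x
E_3pi/2 f = -2 - cos x - sin x
(D E_3pi/2 + E_3pi/2) f = -2 - 2cos x

the image equals g(x) = -2 - 2cos x


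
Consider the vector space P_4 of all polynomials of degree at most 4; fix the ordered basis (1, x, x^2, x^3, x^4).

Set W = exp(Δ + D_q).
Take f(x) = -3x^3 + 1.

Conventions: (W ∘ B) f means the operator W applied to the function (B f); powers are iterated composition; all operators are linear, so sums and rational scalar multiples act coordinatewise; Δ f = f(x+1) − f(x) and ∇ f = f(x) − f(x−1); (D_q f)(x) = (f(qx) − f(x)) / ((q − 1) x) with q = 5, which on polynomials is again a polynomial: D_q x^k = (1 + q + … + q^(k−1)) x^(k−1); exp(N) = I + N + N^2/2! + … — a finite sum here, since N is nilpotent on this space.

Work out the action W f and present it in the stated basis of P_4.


g(x) = -3x^3 - 102x^2 - 417x - 334

order-1 term: -102x^2 - 9x - 3
order-2 term: -408x - 60
order-3 term: -272
the series for exp(Δ + D_q) f terminates at order 3
exp(Δ + D_q) f = -3x^3 - 102x^2 - 417x - 334


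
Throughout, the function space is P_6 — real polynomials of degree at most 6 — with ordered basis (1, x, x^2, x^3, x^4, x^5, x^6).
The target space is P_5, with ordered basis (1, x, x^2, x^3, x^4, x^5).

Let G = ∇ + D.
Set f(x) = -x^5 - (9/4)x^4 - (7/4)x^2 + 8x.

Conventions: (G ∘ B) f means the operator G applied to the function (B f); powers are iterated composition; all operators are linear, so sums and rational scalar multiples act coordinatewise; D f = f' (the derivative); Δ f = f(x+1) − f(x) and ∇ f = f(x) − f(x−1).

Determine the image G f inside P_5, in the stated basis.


the image equals g(x) = -10x^4 - 8x^3 + (7/2)x^2 - 11x + 19

∇ f = -5x^4 + x^3 + (7/2)x^2 - (15/2)x + 11
D f = -5x^4 - 9x^3 - (7/2)x + 8
(∇ + D) f = -10x^4 - 8x^3 + (7/2)x^2 - 11x + 19


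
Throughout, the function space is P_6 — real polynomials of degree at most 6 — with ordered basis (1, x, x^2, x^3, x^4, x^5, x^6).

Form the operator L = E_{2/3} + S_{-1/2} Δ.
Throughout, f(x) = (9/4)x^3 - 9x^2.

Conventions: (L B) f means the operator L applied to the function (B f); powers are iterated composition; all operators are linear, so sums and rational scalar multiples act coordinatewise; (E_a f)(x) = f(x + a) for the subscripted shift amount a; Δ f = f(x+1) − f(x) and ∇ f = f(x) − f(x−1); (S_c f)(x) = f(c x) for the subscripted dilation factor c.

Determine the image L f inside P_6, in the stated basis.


the result is g(x) = (9/4)x^3 - (45/16)x^2 - (27/8)x - 121/12

E_{2/3} f = (9/4)x^3 - (9/2)x^2 - 9x - 10/3
Δ f = (27/4)x^2 - (45/4)x - 27/4
S_{-1/2} Δ f = (27/16)x^2 + (45/8)x - 27/4
(E_{2/3} + S_{-1/2} Δ) f = (9/4)x^3 - (45/16)x^2 - (27/8)x - 121/12


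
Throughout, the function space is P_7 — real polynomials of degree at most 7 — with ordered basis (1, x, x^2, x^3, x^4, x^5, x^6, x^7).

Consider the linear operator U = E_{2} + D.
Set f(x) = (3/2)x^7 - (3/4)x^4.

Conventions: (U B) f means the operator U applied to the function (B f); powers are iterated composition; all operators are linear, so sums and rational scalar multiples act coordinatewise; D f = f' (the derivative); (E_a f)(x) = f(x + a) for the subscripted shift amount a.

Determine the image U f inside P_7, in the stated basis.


E_{2} f = (3/2)x^7 + 21x^6 + 126x^5 + (1677/4)x^4 + 834x^3 + 990x^2 + 648x + 180
D f = (21/2)x^6 - 3x^3
(E_{2} + D) f = (3/2)x^7 + (63/2)x^6 + 126x^5 + (1677/4)x^4 + 831x^3 + 990x^2 + 648x + 180

g(x) = (3/2)x^7 + (63/2)x^6 + 126x^5 + (1677/4)x^4 + 831x^3 + 990x^2 + 648x + 180


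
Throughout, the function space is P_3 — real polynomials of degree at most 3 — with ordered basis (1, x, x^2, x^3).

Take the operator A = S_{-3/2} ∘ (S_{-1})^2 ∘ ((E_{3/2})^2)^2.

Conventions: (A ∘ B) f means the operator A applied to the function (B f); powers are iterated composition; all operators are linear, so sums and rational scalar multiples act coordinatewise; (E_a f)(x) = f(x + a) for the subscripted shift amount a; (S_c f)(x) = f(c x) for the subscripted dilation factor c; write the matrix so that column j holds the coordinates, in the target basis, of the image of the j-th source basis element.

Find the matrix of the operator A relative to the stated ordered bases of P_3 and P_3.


image of 1: 1
image of x: -(3/2)x + 6
image of x^2: (9/4)x^2 - 18x + 36
image of x^3: -(27/8)x^3 + (81/2)x^2 - 162x + 216
each image's coordinates form column j of the matrix

the matrix is [[1, 6, 36, 216]; [0, -3/2, -18, -162]; [0, 0, 9/4, 81/2]; [0, 0, 0, -27/8]] (rows listed top to bottom)


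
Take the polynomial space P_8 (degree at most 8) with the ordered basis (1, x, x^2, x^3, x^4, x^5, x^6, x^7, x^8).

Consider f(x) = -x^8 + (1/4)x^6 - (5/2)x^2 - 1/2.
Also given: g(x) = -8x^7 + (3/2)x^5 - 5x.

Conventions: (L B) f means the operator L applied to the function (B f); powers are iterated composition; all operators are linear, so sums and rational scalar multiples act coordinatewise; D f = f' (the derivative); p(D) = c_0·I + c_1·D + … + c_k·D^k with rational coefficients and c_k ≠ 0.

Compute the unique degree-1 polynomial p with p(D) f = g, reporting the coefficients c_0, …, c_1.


D^0 f = -x^8 + (1/4)x^6 - (5/2)x^2 - 1/2
D^1 f = -8x^7 + (3/2)x^5 - 5x
matching coefficients of g against c_0 f + c_1 Df + … from the top degree down determines the c_i
solution: c_0 = 0, c_1 = 1

c_0 = 0, c_1 = 1


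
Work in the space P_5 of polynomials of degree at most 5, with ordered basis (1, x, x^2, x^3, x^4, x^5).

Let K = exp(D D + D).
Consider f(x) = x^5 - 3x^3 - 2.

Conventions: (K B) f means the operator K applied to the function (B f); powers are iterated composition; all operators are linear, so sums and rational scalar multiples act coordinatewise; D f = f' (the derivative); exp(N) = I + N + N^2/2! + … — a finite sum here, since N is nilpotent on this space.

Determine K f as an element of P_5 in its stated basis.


order-1 term: 5x^4 + 20x^3 - 9x^2 - 18x
order-2 term: 10x^3 + 60x^2 + 51x - 18
order-3 term: 10x^2 + 60x + 57
order-4 term: 5x + 20
order-5 term: 1
the series for exp(D D + D) f terminates at order 5
exp(D D + D) f = x^5 + 5x^4 + 27x^3 + 61x^2 + 98x + 58

the image equals g(x) = x^5 + 5x^4 + 27x^3 + 61x^2 + 98x + 58


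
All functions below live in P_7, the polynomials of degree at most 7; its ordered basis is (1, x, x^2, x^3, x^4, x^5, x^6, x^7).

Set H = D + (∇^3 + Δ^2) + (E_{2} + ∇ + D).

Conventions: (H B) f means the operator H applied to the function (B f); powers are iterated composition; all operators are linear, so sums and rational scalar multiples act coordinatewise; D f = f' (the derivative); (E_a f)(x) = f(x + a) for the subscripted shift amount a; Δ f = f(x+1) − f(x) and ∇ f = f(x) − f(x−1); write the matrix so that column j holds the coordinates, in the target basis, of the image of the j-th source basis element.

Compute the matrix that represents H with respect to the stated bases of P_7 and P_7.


image of 1: 1
image of x: x + 5
image of x^2: x^2 + 10x + 5
image of x^3: x^3 + 15x^2 + 15x + 21
image of x^4: x^4 + 20x^3 + 30x^2 + 84x - 7
image of x^5: x^5 + 25x^4 + 50x^3 + 210x^2 - 35x + 213
image of x^6: x^6 + 30x^5 + 75x^4 + 420x^3 - 105x^2 + 1278x - 415
image of x^7: x^7 + 35x^6 + 105x^5 + 735x^4 - 245x^3 + 4473x^2 - 2905x + 2061
each image's coordinates form column j of the matrix

the matrix is [[1, 5, 5, 21, -7, 213, -415, 2061]; [0, 1, 10, 15, 84, -35, 1278, -2905]; [0, 0, 1, 15, 30, 210, -105, 4473]; [0, 0, 0, 1, 20, 50, 420, -245]; [0, 0, 0, 0, 1, 25, 75, 735]; [0, 0, 0, 0, 0, 1, 30, 105]; [0, 0, 0, 0, 0, 0, 1, 35]; [0, 0, 0, 0, 0, 0, 0, 1]] (rows listed top to bottom)


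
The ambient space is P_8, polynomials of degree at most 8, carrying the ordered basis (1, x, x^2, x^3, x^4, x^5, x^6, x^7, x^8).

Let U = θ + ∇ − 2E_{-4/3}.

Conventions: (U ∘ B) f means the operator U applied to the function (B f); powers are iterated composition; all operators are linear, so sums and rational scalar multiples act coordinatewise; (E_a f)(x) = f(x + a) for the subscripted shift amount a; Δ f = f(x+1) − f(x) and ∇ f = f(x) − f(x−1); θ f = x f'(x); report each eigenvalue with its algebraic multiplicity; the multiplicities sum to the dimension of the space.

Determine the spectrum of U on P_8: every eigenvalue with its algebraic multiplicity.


λ = -2 (multiplicity 1), λ = -1 (multiplicity 1), λ = 0 (multiplicity 1), λ = 1 (multiplicity 1), λ = 2 (multiplicity 1), λ = 3 (multiplicity 1), λ = 4 (multiplicity 1), λ = 5 (multiplicity 1), λ = 6 (multiplicity 1)

image of 1: -2
image of x: -x + 11/3
image of x^2: (22/3)x - 41/9
image of x^3: x^3 + 11x^2 - (41/3)x + 155/27
image of x^4: 2x^4 + (44/3)x^3 - (82/3)x^2 + (620/27)x - 593/81
image of x^5: 3x^5 + (55/3)x^4 - (410/9)x^3 + (1550/27)x^2 - (2965/81)x + 2291/243
image of x^6: 4x^6 + 22x^5 - (205/3)x^4 + (3100/27)x^3 - (2965/27)x^2 + (4582/81)x - 8921/729
image of x^7: 5x^7 + (77/3)x^6 - (287/3)x^5 + (5425/27)x^4 - (20755/81)x^3 + (16037/81)x^2 - (62447/729)x + 34955/2187
image of x^8: 6x^8 + (88/3)x^7 - (1148/9)x^6 + (8680/27)x^5 - (41510/81)x^4 + (128296/243)x^3 - (249788/729)x^2 + (279640/2187)x - 137633/6561
the matrix is upper triangular; its diagonal is (-2, -1, 0, 1, 2, 3, 4, 5, 6)
for a triangular matrix the eigenvalues are the diagonal entries, with algebraic multiplicity their repetition count


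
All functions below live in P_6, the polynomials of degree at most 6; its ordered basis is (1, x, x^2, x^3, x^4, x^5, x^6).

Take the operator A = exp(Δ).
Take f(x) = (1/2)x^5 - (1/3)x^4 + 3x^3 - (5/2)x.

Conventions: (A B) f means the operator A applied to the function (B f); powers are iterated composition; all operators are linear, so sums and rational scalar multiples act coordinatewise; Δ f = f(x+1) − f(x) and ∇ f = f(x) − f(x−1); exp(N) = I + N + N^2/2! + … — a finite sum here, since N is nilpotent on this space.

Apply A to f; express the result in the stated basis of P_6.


order-1 term: (5/2)x^4 + (11/3)x^3 + 12x^2 + (61/6)x + 2/3
order-2 term: 5x^3 + 13x^2 + (45/2)x + 85/6
order-3 term: 5x^2 + (41/3)x + 27/2
order-4 term: (5/2)x + 14/3
order-5 term: 1/2
the series for exp(Δ) f terminates at order 5
exp(Δ) f = (1/2)x^5 + (13/6)x^4 + (35/3)x^3 + 30x^2 + (139/3)x + 67/2

the result is g(x) = (1/2)x^5 + (13/6)x^4 + (35/3)x^3 + 30x^2 + (139/3)x + 67/2


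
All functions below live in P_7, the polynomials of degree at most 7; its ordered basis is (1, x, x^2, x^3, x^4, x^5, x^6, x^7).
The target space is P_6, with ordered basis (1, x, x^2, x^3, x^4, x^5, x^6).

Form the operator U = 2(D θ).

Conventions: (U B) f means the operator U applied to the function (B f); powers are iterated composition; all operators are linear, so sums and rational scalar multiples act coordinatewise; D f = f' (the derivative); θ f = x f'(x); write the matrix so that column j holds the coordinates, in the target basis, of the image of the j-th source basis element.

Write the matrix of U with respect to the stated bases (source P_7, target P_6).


the matrix is [[0, 2, 0, 0, 0, 0, 0, 0]; [0, 0, 8, 0, 0, 0, 0, 0]; [0, 0, 0, 18, 0, 0, 0, 0]; [0, 0, 0, 0, 32, 0, 0, 0]; [0, 0, 0, 0, 0, 50, 0, 0]; [0, 0, 0, 0, 0, 0, 72, 0]; [0, 0, 0, 0, 0, 0, 0, 98]] (rows listed top to bottom)

image of 1: 0
image of x: 2
image of x^2: 8x
image of x^3: 18x^2
image of x^4: 32x^3
image of x^5: 50x^4
image of x^6: 72x^5
image of x^7: 98x^6
each image's coordinates form column j of the matrix


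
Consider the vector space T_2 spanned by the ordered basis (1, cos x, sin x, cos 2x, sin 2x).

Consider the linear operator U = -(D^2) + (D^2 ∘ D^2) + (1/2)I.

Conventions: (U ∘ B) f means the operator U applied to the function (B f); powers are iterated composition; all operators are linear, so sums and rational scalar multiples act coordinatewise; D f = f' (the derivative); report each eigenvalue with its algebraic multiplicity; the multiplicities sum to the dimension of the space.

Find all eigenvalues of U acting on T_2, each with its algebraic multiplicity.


image of 1: 1/2
image of cos x: (5/2)cos x
image of sin x: (5/2)sin x
image of cos 2x: (41/2)cos 2x
image of sin 2x: (41/2)sin 2x
the matrix is diagonal; its diagonal is (1/2, 5/2, 5/2, 41/2, 41/2)
for a triangular matrix the eigenvalues are the diagonal entries, with algebraic multiplicity their repetition count

λ = 1/2 (multiplicity 1), λ = 5/2 (multiplicity 2), λ = 41/2 (multiplicity 2)


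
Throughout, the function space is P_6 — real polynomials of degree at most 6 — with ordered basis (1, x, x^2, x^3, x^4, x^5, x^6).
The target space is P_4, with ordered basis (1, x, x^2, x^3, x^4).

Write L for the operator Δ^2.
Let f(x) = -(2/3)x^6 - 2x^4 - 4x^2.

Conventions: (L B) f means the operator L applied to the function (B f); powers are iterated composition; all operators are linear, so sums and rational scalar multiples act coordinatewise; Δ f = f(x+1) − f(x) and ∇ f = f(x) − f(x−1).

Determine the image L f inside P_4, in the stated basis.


Δ f = -4x^5 - 10x^4 - (64/3)x^3 - 22x^2 - 20x - 20/3
Δ Δ f = -20x^4 - 80x^3 - 164x^2 - 168x - 232/3

the image equals g(x) = -20x^4 - 80x^3 - 164x^2 - 168x - 232/3


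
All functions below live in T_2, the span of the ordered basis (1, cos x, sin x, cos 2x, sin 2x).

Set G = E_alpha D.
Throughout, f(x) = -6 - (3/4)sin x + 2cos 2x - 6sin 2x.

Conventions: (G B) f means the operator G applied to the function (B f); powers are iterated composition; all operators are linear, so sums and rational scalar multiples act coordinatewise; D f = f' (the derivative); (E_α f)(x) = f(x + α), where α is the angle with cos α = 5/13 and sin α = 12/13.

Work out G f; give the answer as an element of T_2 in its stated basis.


D f = -(3/4)cos x - 12cos 2x - 4sin 2x
E_alpha D f = -(15/52)cos x + (9/13)sin x + (948/169)cos 2x + (1916/169)sin 2x

g(x) = -(15/52)cos x + (9/13)sin x + (948/169)cos 2x + (1916/169)sin 2x


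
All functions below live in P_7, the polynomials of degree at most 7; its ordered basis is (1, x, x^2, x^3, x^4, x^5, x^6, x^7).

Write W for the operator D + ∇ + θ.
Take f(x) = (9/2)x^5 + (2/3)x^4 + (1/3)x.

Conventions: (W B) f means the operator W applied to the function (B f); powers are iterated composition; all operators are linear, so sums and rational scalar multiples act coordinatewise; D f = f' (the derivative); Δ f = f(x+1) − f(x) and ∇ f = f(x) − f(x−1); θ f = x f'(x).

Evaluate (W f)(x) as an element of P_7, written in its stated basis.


D f = (45/2)x^4 + (8/3)x^3 + 1/3
∇ f = (45/2)x^4 - (127/3)x^3 + 41x^2 - (119/6)x + 25/6
θ f = (45/2)x^5 + (8/3)x^4 + (1/3)x
(D + ∇ + θ) f = (45/2)x^5 + (143/3)x^4 - (119/3)x^3 + 41x^2 - (39/2)x + 9/2

the image equals g(x) = (45/2)x^5 + (143/3)x^4 - (119/3)x^3 + 41x^2 - (39/2)x + 9/2


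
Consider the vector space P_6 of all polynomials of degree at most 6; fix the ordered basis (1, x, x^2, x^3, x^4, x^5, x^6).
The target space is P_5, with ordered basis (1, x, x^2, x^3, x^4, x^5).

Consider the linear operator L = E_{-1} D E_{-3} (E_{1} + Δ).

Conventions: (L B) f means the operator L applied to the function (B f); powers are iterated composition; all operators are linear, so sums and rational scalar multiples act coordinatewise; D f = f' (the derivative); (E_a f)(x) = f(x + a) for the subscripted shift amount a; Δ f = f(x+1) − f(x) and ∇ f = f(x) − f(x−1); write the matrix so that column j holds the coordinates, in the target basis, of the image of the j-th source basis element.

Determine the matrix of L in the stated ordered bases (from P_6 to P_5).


the matrix is [[0, 1, -4, 6, 40, -470, 3228]; [0, 0, 2, -12, 24, 200, -2820]; [0, 0, 0, 3, -24, 60, 600]; [0, 0, 0, 0, 4, -40, 120]; [0, 0, 0, 0, 0, 5, -60]; [0, 0, 0, 0, 0, 0, 6]] (rows listed top to bottom)

image of 1: 0
image of x: 1
image of x^2: 2x - 4
image of x^3: 3x^2 - 12x + 6
image of x^4: 4x^3 - 24x^2 + 24x + 40
image of x^5: 5x^4 - 40x^3 + 60x^2 + 200x - 470
image of x^6: 6x^5 - 60x^4 + 120x^3 + 600x^2 - 2820x + 3228
each image's coordinates form column j of the matrix


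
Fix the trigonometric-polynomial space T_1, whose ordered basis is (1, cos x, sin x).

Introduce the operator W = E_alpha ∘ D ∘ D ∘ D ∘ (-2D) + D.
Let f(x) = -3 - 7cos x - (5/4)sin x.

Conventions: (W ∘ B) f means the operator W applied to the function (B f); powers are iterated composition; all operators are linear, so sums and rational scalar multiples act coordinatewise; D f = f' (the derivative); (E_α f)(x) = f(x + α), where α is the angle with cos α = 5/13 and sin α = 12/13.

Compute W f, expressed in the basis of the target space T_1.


D f = -(5/4)cos x + 7sin x
(-2D) f = (5/2)cos x - 14sin x
D (-2D) f = -14cos x - (5/2)sin x
D D (-2D) f = -(5/2)cos x + 14sin x
D D D (-2D) f = 14cos x + (5/2)sin x
E_alpha D D D (-2D) f = (100/13)cos x - (311/26)sin x
D f = -(5/4)cos x + 7sin x
(E_alpha ∘ D ∘ D ∘ D ∘ (-2D) + D) f = (335/52)cos x - (129/26)sin x

the image equals g(x) = (335/52)cos x - (129/26)sin x


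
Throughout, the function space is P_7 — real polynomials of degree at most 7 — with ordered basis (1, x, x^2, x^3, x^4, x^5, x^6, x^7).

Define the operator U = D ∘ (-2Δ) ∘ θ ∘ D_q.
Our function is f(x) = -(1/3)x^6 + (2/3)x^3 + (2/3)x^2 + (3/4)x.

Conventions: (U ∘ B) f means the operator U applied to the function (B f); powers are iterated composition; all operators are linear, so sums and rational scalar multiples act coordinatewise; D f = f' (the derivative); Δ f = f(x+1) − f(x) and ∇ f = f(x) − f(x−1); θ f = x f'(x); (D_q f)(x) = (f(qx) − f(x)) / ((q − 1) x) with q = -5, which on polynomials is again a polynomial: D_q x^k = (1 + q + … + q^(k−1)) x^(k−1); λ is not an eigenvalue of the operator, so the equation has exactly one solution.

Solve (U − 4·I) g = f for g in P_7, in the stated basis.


g(x) = (1/12)x^6 + (65099/6)x^3 + (97649/6)x^2 + (173597/16)x - 905961/2

write g with unknown coordinates in the stated basis and equate coefficients in (U − 4·I) g = f
solving from the highest basis element down gives g = (1/12)x^6 + (65099/6)x^3 + (97649/6)x^2 + (173597/16)x - 905961/2
check: U g = 43400x^3 + 65100x^2 + 43400x - 1811922
so U g − 4·g = -(1/3)x^6 + (2/3)x^3 + (2/3)x^2 + (3/4)x = f ✓


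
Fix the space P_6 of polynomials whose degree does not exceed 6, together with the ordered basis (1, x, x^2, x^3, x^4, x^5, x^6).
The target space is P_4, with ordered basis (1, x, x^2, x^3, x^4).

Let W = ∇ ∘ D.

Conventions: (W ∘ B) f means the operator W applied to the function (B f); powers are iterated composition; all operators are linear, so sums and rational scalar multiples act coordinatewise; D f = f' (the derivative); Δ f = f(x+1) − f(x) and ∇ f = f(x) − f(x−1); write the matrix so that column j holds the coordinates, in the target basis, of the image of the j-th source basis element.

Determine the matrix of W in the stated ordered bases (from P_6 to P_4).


image of 1: 0
image of x: 0
image of x^2: 2
image of x^3: 6x - 3
image of x^4: 12x^2 - 12x + 4
image of x^5: 20x^3 - 30x^2 + 20x - 5
image of x^6: 30x^4 - 60x^3 + 60x^2 - 30x + 6
each image's coordinates form column j of the matrix

the matrix is [[0, 0, 2, -3, 4, -5, 6]; [0, 0, 0, 6, -12, 20, -30]; [0, 0, 0, 0, 12, -30, 60]; [0, 0, 0, 0, 0, 20, -60]; [0, 0, 0, 0, 0, 0, 30]] (rows listed top to bottom)


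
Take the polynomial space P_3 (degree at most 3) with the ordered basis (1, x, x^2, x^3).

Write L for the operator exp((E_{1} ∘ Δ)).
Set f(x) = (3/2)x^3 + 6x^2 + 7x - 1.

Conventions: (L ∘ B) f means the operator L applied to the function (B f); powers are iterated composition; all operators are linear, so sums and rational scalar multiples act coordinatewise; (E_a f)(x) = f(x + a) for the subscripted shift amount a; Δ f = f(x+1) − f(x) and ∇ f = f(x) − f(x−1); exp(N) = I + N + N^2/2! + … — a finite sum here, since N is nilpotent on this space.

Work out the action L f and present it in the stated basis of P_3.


g(x) = (3/2)x^3 + (21/2)x^2 + 37x + 111/2

order-1 term: (9/2)x^2 + (51/2)x + 71/2
order-2 term: (9/2)x + 39/2
order-3 term: 3/2
the series for exp((E_{1} ∘ Δ)) f terminates at order 3
exp((E_{1} ∘ Δ)) f = (3/2)x^3 + (21/2)x^2 + 37x + 111/2


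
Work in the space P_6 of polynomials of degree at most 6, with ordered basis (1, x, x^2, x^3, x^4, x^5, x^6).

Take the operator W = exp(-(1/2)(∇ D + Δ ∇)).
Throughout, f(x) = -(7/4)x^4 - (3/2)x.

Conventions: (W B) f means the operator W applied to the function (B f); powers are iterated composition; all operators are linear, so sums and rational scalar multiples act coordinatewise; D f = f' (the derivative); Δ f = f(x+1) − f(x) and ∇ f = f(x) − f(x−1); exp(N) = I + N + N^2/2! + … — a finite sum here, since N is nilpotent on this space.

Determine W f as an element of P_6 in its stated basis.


the result is g(x) = -(7/4)x^4 + 21x^2 - 12x - 63/4

order-1 term: 21x^2 - (21/2)x + 21/4
order-2 term: -21
the series for exp(-(1/2)(∇ D + Δ ∇)) f terminates at order 2
exp(-(1/2)(∇ D + Δ ∇)) f = -(7/4)x^4 + 21x^2 - 12x - 63/4


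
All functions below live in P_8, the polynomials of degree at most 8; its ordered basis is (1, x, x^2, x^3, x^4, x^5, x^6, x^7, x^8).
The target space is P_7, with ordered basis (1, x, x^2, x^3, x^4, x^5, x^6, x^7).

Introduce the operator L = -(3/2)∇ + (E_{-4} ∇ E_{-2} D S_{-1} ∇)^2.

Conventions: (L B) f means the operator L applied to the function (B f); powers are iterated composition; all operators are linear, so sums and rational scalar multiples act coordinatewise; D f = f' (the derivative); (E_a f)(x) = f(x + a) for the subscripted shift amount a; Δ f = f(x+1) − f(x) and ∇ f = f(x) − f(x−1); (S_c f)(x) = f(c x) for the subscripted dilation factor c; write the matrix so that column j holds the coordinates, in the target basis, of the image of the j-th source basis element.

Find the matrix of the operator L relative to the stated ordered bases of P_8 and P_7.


the matrix is [[0, -3/2, 3/2, -3/2, 3/2, -3/2, -1437/2, -3/2, -13437/2]; [0, 0, -3, 9/2, -6, 15/2, -9, -10059/2, -12]; [0, 0, 0, -9/2, 9, -15, 45/2, -63/2, -20118]; [0, 0, 0, 0, -6, 15, -30, 105/2, -84]; [0, 0, 0, 0, 0, -15/2, 45/2, -105/2, 105]; [0, 0, 0, 0, 0, 0, -9, 63/2, -84]; [0, 0, 0, 0, 0, 0, 0, -21/2, 42]; [0, 0, 0, 0, 0, 0, 0, 0, -12]] (rows listed top to bottom)

image of 1: 0
image of x: -3/2
image of x^2: -3x + 3/2
image of x^3: -(9/2)x^2 + (9/2)x - 3/2
image of x^4: -6x^3 + 9x^2 - 6x + 3/2
image of x^5: -(15/2)x^4 + 15x^3 - 15x^2 + (15/2)x - 3/2
image of x^6: -9x^5 + (45/2)x^4 - 30x^3 + (45/2)x^2 - 9x - 1437/2
image of x^7: -(21/2)x^6 + (63/2)x^5 - (105/2)x^4 + (105/2)x^3 - (63/2)x^2 - (10059/2)x - 3/2
image of x^8: -12x^7 + 42x^6 - 84x^5 + 105x^4 - 84x^3 - 20118x^2 - 12x - 13437/2
each image's coordinates form column j of the matrix


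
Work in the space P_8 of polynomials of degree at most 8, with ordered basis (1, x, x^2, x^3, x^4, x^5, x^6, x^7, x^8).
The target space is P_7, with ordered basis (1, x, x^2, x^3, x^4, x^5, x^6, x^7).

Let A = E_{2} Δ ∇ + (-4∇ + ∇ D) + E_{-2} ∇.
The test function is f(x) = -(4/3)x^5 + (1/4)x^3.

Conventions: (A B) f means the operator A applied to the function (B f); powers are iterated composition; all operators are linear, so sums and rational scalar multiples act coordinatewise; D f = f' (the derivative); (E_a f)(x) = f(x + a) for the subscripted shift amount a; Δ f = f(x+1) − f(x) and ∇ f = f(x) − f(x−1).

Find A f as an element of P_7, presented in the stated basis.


∇ f = -(20/3)x^4 + (40/3)x^3 - (151/12)x^2 + (71/12)x - 13/12
Δ ∇ f = -(80/3)x^3 - (71/6)x
E_{2} Δ ∇ f = -(80/3)x^3 - 160x^2 - (1991/6)x - 237
∇ f = -(20/3)x^4 + (40/3)x^3 - (151/12)x^2 + (71/12)x - 13/12
(-4∇) f = (80/3)x^4 - (160/3)x^3 + (151/3)x^2 - (71/3)x + 13/3
D f = -(20/3)x^4 + (3/4)x^2
∇ D f = -(80/3)x^3 + 40x^2 - (151/6)x + 71/12
(-4∇ + ∇ D) f = (80/3)x^4 - 80x^3 + (271/3)x^2 - (293/6)x + 41/4
∇ f = -(20/3)x^4 + (40/3)x^3 - (151/12)x^2 + (71/12)x - 13/12
E_{-2} ∇ f = -(20/3)x^4 + (200/3)x^3 - (3031/12)x^2 + (5155/12)x - 3319/12
(E_{2} Δ ∇ + (-4∇ + ∇ D) + E_{-2} ∇) f = 20x^4 - 40x^3 - (1289/4)x^2 + (587/12)x - 1510/3

g(x) = 20x^4 - 40x^3 - (1289/4)x^2 + (587/12)x - 1510/3
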